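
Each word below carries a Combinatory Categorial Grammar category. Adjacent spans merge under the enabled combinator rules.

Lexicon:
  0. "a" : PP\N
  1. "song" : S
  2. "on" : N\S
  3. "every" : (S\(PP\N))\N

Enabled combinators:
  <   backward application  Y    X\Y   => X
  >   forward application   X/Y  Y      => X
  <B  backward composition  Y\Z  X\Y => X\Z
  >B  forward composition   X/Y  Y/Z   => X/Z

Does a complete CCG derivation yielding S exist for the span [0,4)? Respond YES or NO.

YES

[0,4] S   <
  [0,1] "a" : PP\N
  [1,4] S\(PP\N)   <
    [1,3] N   <
      [1,2] "song" : S
      [2,3] "on" : N\S
    [3,4] "every" : (S\(PP\N))\N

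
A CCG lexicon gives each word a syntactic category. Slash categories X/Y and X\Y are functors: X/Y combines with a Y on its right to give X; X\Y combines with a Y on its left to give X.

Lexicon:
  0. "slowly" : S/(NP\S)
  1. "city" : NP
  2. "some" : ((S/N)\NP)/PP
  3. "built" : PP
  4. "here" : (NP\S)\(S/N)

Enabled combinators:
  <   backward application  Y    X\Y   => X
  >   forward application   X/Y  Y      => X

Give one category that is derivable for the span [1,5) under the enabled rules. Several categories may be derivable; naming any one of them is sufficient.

NP\S

[0,5] S   >
  [0,1] "slowly" : S/(NP\S)
  [1,5] NP\S   <
    [1,4] S/N   <
      [1,2] "city" : NP
      [2,4] (S/N)\NP   >
        [2,3] "some" : ((S/N)\NP)/PP
        [3,4] "built" : PP
    [4,5] "here" : (NP\S)\(S/N)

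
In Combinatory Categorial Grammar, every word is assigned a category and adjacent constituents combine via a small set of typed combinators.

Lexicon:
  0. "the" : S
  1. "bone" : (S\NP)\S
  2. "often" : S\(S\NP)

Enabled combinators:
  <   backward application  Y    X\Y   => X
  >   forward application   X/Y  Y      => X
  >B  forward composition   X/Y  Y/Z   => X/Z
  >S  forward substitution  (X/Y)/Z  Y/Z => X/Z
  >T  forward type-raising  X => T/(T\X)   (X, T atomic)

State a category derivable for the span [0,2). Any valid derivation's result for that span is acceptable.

S\NP

[0,3] S   <
  [0,2] S\NP   <
    [0,1] "the" : S
    [1,2] "bone" : (S\NP)\S
  [2,3] "often" : S\(S\NP)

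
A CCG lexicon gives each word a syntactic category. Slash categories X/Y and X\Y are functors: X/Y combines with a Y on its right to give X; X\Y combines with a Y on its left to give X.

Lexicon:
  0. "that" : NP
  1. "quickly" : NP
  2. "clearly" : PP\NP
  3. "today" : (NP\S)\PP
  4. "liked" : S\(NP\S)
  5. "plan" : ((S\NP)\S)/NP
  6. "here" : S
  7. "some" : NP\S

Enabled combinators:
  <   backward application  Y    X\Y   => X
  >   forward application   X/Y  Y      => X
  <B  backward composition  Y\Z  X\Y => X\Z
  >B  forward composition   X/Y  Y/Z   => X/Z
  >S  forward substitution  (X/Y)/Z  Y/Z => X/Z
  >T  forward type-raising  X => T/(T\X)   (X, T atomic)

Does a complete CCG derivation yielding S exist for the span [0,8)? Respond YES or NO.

[0,8] S   >
  [0,1] S/(S\NP)   >T
    [0,1] "that" : NP
  [1,8] S\NP   <
    [1,5] S   <
      [1,3] PP   >
        [1,2] PP/(PP\NP)   >T
          [1,2] "quickly" : NP
        [2,3] "clearly" : PP\NP
      [3,5] S\PP   <B
        [3,4] "today" : (NP\S)\PP
        [4,5] "liked" : S\(NP\S)
    [5,8] (S\NP)\S   >
      [5,6] "plan" : ((S\NP)\S)/NP
      [6,8] NP   <
        [6,7] "here" : S
        [7,8] "some" : NP\S

YES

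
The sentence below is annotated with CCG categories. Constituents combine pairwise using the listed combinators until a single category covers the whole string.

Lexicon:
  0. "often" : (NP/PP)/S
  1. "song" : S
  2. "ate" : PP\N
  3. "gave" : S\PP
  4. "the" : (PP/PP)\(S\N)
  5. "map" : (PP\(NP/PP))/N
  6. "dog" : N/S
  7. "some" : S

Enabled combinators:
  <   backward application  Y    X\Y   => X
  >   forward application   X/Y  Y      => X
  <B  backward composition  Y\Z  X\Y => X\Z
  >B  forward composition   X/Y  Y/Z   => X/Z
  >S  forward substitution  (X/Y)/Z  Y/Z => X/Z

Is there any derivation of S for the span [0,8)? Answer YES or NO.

(NP/PP)/S S PP\N S\PP (PP/PP)\(S\N) (PP\(NP/PP))/N N/S S
CKY chart[0,8] = {PP}; S ∉ chart

NO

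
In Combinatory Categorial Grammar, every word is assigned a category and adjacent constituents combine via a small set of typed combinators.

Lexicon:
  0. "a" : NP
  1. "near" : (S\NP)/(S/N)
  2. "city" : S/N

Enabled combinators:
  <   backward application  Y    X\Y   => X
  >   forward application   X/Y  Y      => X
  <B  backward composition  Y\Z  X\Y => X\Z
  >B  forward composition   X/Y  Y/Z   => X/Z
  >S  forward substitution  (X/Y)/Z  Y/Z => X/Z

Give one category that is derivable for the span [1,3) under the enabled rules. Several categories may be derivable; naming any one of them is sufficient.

[0,3] S   <
  [0,1] "a" : NP
  [1,3] S\NP   >
    [1,2] "near" : (S\NP)/(S/N)
    [2,3] "city" : S/N

S\NP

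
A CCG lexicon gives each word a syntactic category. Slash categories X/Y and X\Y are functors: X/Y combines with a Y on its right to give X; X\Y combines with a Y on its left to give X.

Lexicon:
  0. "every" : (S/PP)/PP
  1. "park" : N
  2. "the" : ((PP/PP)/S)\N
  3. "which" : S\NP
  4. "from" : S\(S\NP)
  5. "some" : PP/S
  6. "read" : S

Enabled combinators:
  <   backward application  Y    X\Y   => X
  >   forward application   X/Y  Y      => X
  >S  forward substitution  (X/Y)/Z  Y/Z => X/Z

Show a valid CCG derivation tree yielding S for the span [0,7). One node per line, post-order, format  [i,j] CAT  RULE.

[0,1] (S/PP)/PP  lex  "every"
[1,2] N  lex  "park"
[2,3] ((PP/PP)/S)\N  lex  "the"
[1,3] (PP/PP)/S  <  k=2
[3,4] S\NP  lex  "which"
[4,5] S\(S\NP)  lex  "from"
[3,5] S  <  k=4
[1,5] PP/PP  >  k=3
[0,5] S/PP  >S  k=1
[5,6] PP/S  lex  "some"
[6,7] S  lex  "read"
[5,7] PP  >  k=6
[0,7] S  >  k=5

[0,7] S   >
  [0,5] S/PP   >S
    [0,1] "every" : (S/PP)/PP
    [1,5] PP/PP   >
      [1,3] (PP/PP)/S   <
        [1,2] "park" : N
        [2,3] "the" : ((PP/PP)/S)\N
      [3,5] S   <
        [3,4] "which" : S\NP
        [4,5] "from" : S\(S\NP)
  [5,7] PP   >
    [5,6] "some" : PP/S
    [6,7] "read" : S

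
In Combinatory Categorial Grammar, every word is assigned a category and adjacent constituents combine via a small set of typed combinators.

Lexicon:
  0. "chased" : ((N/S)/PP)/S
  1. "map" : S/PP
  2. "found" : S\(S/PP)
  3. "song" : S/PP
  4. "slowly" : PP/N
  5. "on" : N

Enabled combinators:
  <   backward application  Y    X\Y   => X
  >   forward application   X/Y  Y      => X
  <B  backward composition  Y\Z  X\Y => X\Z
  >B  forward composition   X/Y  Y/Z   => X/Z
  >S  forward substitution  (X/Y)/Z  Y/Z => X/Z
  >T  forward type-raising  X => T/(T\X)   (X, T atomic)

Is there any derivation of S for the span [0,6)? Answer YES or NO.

NO

((N/S)/PP)/S S/PP S\(S/PP) S/PP PP/N N
CKY chart[0,6] = {(N/S)/(PP\S), N, N/(N\N), N/(PP\PP), NP/(NP\N), PP/(PP\N), S/(S\N)}; S ∉ chart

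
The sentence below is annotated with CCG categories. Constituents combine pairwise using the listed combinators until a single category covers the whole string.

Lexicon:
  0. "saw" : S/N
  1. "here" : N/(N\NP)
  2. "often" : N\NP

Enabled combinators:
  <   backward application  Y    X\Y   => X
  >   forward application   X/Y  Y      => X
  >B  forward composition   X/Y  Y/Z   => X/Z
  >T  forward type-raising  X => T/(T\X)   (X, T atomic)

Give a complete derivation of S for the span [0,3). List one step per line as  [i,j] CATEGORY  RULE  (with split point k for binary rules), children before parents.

[0,1] S/N  lex  "saw"
[1,2] N/(N\NP)  lex  "here"
[2,3] N\NP  lex  "often"
[1,3] N  >  k=2
[0,3] S  >  k=1

[0,3] S   >
  [0,1] "saw" : S/N
  [1,3] N   >
    [1,2] "here" : N/(N\NP)
    [2,3] "often" : N\NP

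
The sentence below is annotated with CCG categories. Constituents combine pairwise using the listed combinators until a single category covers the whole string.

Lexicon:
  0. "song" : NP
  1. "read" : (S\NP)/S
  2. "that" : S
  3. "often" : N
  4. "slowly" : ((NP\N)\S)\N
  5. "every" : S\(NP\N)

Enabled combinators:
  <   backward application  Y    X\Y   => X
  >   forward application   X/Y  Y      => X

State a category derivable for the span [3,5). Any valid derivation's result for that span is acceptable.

(NP\N)\S

[0,6] S   <
  [0,5] NP\N   <
    [0,3] S   <
      [0,1] "song" : NP
      [1,3] S\NP   >
        [1,2] "read" : (S\NP)/S
        [2,3] "that" : S
    [3,5] (NP\N)\S   <
      [3,4] "often" : N
      [4,5] "slowly" : ((NP\N)\S)\N
  [5,6] "every" : S\(NP\N)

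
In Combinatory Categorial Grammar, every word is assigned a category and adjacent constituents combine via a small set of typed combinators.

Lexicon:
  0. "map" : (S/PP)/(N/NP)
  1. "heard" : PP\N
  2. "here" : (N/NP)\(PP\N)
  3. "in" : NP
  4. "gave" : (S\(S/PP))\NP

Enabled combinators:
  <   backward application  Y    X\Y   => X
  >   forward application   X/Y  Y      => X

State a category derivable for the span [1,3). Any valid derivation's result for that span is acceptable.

[0,5] S   <
  [0,3] S/PP   >
    [0,1] "map" : (S/PP)/(N/NP)
    [1,3] N/NP   <
      [1,2] "heard" : PP\N
      [2,3] "here" : (N/NP)\(PP\N)
  [3,5] S\(S/PP)   <
    [3,4] "in" : NP
    [4,5] "gave" : (S\(S/PP))\NP

N/NP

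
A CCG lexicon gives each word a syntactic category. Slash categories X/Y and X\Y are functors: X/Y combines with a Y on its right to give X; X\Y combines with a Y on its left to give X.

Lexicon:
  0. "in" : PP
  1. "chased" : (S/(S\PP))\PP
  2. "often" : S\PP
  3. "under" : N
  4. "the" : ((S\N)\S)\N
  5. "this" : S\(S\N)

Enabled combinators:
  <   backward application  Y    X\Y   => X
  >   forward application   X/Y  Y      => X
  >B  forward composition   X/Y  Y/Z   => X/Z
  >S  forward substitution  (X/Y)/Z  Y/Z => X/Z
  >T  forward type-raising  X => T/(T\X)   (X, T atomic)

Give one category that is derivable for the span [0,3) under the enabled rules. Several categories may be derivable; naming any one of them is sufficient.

[0,6] S   <
  [0,5] S\N   <
    [0,3] S   >
      [0,2] S/(S\PP)   <
        [0,1] "in" : PP
        [1,2] "chased" : (S/(S\PP))\PP
      [2,3] "often" : S\PP
    [3,5] (S\N)\S   <
      [3,4] "under" : N
      [4,5] "the" : ((S\N)\S)\N
  [5,6] "this" : S\(S\N)

S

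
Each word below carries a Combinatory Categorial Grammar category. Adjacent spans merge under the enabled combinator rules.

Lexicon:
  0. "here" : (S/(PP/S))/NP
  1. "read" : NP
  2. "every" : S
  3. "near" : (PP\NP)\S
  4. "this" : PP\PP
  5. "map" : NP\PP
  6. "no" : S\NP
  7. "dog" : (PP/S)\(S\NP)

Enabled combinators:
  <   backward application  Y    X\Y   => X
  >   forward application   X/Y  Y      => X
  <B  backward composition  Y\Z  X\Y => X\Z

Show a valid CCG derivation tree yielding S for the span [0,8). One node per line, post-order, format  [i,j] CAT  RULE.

[0,1] (S/(PP/S))/NP  lex  "here"
[1,2] NP  lex  "read"
[2,3] S  lex  "every"
[3,4] (PP\NP)\S  lex  "near"
[2,4] PP\NP  <  k=3
[1,4] PP  <  k=2
[4,5] PP\PP  lex  "this"
[5,6] NP\PP  lex  "map"
[4,6] NP\PP  <B  k=5
[1,6] NP  <  k=4
[0,6] S/(PP/S)  >  k=1
[6,7] S\NP  lex  "no"
[7,8] (PP/S)\(S\NP)  lex  "dog"
[6,8] PP/S  <  k=7
[0,8] S  >  k=6

[0,8] S   >
  [0,6] S/(PP/S)   >
    [0,1] "here" : (S/(PP/S))/NP
    [1,6] NP   <
      [1,4] PP   <
        [1,2] "read" : NP
        [2,4] PP\NP   <
          [2,3] "every" : S
          [3,4] "near" : (PP\NP)\S
      [4,6] NP\PP   <B
        [4,5] "this" : PP\PP
        [5,6] "map" : NP\PP
  [6,8] PP/S   <
    [6,7] "no" : S\NP
    [7,8] "dog" : (PP/S)\(S\NP)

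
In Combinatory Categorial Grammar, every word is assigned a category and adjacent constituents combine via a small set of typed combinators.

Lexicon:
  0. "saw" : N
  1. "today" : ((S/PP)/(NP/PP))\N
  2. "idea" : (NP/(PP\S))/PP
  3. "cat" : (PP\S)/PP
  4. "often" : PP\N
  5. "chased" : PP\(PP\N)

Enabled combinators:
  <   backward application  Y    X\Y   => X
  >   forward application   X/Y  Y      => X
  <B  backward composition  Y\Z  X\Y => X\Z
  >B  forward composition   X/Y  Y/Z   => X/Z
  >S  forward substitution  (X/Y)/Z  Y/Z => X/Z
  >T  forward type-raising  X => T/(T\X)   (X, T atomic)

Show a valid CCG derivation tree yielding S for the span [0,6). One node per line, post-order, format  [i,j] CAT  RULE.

[0,6] S   >
  [0,4] S/PP   >
    [0,2] (S/PP)/(NP/PP)   <
      [0,1] "saw" : N
      [1,2] "today" : ((S/PP)/(NP/PP))\N
    [2,4] NP/PP   >S
      [2,3] "idea" : (NP/(PP\S))/PP
      [3,4] "cat" : (PP\S)/PP
  [4,6] PP   <
    [4,5] "often" : PP\N
    [5,6] "chased" : PP\(PP\N)

[0,1] N  lex  "saw"
[1,2] ((S/PP)/(NP/PP))\N  lex  "today"
[0,2] (S/PP)/(NP/PP)  <  k=1
[2,3] (NP/(PP\S))/PP  lex  "idea"
[3,4] (PP\S)/PP  lex  "cat"
[2,4] NP/PP  >S  k=3
[0,4] S/PP  >  k=2
[4,5] PP\N  lex  "often"
[5,6] PP\(PP\N)  lex  "chased"
[4,6] PP  <  k=5
[0,6] S  >  k=4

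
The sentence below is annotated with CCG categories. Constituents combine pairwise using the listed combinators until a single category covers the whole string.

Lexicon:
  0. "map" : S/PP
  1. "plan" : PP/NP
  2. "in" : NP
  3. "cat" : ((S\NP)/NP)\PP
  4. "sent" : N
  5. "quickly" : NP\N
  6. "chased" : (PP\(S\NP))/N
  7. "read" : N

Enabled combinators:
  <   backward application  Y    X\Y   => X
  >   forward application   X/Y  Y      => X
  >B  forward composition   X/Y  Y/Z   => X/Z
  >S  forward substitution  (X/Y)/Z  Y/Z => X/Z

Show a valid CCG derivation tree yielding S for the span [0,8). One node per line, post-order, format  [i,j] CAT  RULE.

[0,1] S/PP  lex  "map"
[1,2] PP/NP  lex  "plan"
[2,3] NP  lex  "in"
[1,3] PP  >  k=2
[3,4] ((S\NP)/NP)\PP  lex  "cat"
[1,4] (S\NP)/NP  <  k=3
[4,5] N  lex  "sent"
[5,6] NP\N  lex  "quickly"
[4,6] NP  <  k=5
[1,6] S\NP  >  k=4
[6,7] (PP\(S\NP))/N  lex  "chased"
[7,8] N  lex  "read"
[6,8] PP\(S\NP)  >  k=7
[1,8] PP  <  k=6
[0,8] S  >  k=1

[0,8] S   >
  [0,1] "map" : S/PP
  [1,8] PP   <
    [1,6] S\NP   >
      [1,4] (S\NP)/NP   <
        [1,3] PP   >
          [1,2] "plan" : PP/NP
          [2,3] "in" : NP
        [3,4] "cat" : ((S\NP)/NP)\PP
      [4,6] NP   <
        [4,5] "sent" : N
        [5,6] "quickly" : NP\N
    [6,8] PP\(S\NP)   >
      [6,7] "chased" : (PP\(S\NP))/N
      [7,8] "read" : N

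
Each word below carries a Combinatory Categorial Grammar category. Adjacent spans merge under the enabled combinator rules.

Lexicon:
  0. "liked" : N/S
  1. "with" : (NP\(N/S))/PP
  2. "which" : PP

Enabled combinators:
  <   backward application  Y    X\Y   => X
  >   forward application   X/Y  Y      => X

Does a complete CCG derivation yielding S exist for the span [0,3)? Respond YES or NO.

N/S (NP\(N/S))/PP PP
CKY chart[0,3] = {NP}; S ∉ chart

NO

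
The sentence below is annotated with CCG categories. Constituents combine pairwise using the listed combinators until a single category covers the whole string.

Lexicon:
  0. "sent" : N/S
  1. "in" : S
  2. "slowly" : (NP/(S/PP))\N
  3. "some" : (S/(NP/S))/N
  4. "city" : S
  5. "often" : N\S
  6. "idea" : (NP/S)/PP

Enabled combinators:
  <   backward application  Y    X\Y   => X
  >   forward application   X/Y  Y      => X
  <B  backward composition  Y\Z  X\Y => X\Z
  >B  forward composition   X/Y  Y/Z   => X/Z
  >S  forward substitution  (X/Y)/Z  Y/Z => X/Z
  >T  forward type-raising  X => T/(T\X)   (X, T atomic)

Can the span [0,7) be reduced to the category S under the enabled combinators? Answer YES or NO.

NO

N/S S (NP/(S/PP))\N (S/(NP/S))/N S N\S (NP/S)/PP
CKY chart[0,7] = {N/(N\NP), NP, NP/(NP\NP), PP/(PP\NP), S/(S\NP)}; S ∉ chart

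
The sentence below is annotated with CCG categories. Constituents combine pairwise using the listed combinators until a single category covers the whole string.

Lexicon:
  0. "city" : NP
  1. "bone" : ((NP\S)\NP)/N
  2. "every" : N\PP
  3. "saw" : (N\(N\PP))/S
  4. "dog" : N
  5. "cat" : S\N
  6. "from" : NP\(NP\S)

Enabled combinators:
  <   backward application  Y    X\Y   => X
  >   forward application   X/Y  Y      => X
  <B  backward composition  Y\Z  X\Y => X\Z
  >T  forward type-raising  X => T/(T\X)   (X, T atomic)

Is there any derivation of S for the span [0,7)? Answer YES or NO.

NO

NP ((NP\S)\NP)/N N\PP (N\(N\PP))/S N S\N NP\(NP\S)
CKY chart[0,7] = {N/(N\NP), NP, NP/(NP\NP), PP/(PP\NP), S/(S\NP)}; S ∉ chart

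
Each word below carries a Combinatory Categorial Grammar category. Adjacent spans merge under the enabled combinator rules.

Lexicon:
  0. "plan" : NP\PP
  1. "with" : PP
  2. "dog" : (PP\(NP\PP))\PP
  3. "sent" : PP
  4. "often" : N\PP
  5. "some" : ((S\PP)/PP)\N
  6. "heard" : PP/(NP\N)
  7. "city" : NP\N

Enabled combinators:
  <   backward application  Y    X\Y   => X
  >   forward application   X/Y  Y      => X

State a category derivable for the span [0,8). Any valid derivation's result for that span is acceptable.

S

[0,8] S   <
  [0,3] PP   <
    [0,1] "plan" : NP\PP
    [1,3] PP\(NP\PP)   <
      [1,2] "with" : PP
      [2,3] "dog" : (PP\(NP\PP))\PP
  [3,8] S\PP   >
    [3,6] (S\PP)/PP   <
      [3,5] N   <
        [3,4] "sent" : PP
        [4,5] "often" : N\PP
      [5,6] "some" : ((S\PP)/PP)\N
    [6,8] PP   >
      [6,7] "heard" : PP/(NP\N)
      [7,8] "city" : NP\N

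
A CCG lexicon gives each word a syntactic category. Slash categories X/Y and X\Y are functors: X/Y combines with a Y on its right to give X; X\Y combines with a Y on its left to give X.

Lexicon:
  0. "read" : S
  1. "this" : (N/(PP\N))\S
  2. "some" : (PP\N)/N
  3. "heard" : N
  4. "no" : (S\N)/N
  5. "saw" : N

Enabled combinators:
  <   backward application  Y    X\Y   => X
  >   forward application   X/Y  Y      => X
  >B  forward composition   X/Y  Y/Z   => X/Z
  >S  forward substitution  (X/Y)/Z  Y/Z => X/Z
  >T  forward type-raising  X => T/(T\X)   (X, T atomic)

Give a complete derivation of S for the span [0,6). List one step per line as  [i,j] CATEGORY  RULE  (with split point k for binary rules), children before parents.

[0,1] S  lex  "read"
[1,2] (N/(PP\N))\S  lex  "this"
[0,2] N/(PP\N)  <  k=1
[2,3] (PP\N)/N  lex  "some"
[3,4] N  lex  "heard"
[2,4] PP\N  >  k=3
[0,4] N  >  k=2
[4,5] (S\N)/N  lex  "no"
[5,6] N  lex  "saw"
[4,6] S\N  >  k=5
[0,6] S  <  k=4

[0,6] S   <
  [0,4] N   >
    [0,2] N/(PP\N)   <
      [0,1] "read" : S
      [1,2] "this" : (N/(PP\N))\S
    [2,4] PP\N   >
      [2,3] "some" : (PP\N)/N
      [3,4] "heard" : N
  [4,6] S\N   >
    [4,5] "no" : (S\N)/N
    [5,6] "saw" : N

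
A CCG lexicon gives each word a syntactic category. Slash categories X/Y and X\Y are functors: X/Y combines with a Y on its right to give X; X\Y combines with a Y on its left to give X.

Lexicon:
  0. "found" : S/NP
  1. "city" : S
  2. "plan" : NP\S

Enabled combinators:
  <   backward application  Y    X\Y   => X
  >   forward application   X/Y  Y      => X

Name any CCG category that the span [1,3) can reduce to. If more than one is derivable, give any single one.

[0,3] S   >
  [0,1] "found" : S/NP
  [1,3] NP   <
    [1,2] "city" : S
    [2,3] "plan" : NP\S

NP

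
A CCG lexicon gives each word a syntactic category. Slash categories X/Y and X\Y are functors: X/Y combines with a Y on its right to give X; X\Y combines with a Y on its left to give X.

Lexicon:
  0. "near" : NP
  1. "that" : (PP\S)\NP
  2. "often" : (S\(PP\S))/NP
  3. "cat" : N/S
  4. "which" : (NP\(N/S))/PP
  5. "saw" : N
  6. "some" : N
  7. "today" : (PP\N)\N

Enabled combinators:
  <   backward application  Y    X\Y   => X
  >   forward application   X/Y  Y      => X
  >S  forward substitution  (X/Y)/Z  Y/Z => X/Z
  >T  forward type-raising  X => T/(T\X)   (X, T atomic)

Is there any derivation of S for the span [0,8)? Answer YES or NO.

[0,8] S   <
  [0,2] PP\S   <
    [0,1] "near" : NP
    [1,2] "that" : (PP\S)\NP
  [2,8] S\(PP\S)   >
    [2,3] "often" : (S\(PP\S))/NP
    [3,8] NP   <
      [3,4] "cat" : N/S
      [4,8] NP\(N/S)   >
        [4,5] "which" : (NP\(N/S))/PP
        [5,8] PP   <
          [5,6] "saw" : N
          [6,8] PP\N   <
            [6,7] "some" : N
            [7,8] "today" : (PP\N)\N

YES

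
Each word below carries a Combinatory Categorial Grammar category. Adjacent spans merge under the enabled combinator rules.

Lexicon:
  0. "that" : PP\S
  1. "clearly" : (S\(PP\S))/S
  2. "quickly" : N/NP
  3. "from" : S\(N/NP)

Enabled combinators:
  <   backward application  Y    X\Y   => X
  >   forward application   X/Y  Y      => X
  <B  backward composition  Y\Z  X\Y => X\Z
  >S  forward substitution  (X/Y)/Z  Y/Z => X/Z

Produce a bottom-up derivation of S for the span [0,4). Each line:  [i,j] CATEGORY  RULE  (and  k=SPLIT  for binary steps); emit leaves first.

[0,4] S   <
  [0,1] "that" : PP\S
  [1,4] S\(PP\S)   >
    [1,2] "clearly" : (S\(PP\S))/S
    [2,4] S   <
      [2,3] "quickly" : N/NP
      [3,4] "from" : S\(N/NP)

[0,1] PP\S  lex  "that"
[1,2] (S\(PP\S))/S  lex  "clearly"
[2,3] N/NP  lex  "quickly"
[3,4] S\(N/NP)  lex  "from"
[2,4] S  <  k=3
[1,4] S\(PP\S)  >  k=2
[0,4] S  <  k=1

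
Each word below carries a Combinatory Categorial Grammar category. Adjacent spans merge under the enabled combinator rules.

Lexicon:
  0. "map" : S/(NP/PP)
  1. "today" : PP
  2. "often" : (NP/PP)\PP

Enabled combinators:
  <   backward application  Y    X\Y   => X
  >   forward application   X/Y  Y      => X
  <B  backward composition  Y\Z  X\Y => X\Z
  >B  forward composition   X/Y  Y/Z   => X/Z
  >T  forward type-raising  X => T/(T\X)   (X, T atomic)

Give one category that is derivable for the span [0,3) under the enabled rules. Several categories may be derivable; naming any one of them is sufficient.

S

[0,3] S   >
  [0,1] "map" : S/(NP/PP)
  [1,3] NP/PP   <
    [1,2] "today" : PP
    [2,3] "often" : (NP/PP)\PP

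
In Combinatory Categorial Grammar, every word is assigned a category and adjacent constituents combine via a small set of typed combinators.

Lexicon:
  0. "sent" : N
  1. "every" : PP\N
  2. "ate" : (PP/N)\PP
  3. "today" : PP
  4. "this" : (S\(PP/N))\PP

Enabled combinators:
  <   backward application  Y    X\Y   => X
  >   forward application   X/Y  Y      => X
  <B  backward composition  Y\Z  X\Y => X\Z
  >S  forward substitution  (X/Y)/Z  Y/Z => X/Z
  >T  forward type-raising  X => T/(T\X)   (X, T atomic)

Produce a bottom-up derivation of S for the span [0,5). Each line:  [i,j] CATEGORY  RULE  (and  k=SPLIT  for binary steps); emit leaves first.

[0,5] S   <
  [0,3] PP/N   <
    [0,2] PP   >
      [0,1] PP/(PP\N)   >T
        [0,1] "sent" : N
      [1,2] "every" : PP\N
    [2,3] "ate" : (PP/N)\PP
  [3,5] S\(PP/N)   <
    [3,4] "today" : PP
    [4,5] "this" : (S\(PP/N))\PP

[0,1] N  lex  "sent"
[0,1] PP/(PP\N)  >T
[1,2] PP\N  lex  "every"
[0,2] PP  >  k=1
[2,3] (PP/N)\PP  lex  "ate"
[0,3] PP/N  <  k=2
[3,4] PP  lex  "today"
[4,5] (S\(PP/N))\PP  lex  "this"
[3,5] S\(PP/N)  <  k=4
[0,5] S  <  k=3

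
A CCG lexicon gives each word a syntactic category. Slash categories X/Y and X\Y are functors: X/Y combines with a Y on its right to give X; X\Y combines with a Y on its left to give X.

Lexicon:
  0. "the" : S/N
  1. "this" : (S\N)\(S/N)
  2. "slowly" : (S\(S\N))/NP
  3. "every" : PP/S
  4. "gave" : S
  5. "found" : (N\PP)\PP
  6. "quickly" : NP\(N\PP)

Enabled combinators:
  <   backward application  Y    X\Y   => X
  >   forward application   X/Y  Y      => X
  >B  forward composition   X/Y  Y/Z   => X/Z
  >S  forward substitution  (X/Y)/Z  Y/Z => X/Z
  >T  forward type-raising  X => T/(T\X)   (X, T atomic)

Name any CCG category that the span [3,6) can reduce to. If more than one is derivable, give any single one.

[0,7] S   <
  [0,2] S\N   <
    [0,1] "the" : S/N
    [1,2] "this" : (S\N)\(S/N)
  [2,7] S\(S\N)   >
    [2,3] "slowly" : (S\(S\N))/NP
    [3,7] NP   <
      [3,6] N\PP   <
        [3,5] PP   >
          [3,4] "every" : PP/S
          [4,5] "gave" : S
        [5,6] "found" : (N\PP)\PP
      [6,7] "quickly" : NP\(N\PP)

N\PP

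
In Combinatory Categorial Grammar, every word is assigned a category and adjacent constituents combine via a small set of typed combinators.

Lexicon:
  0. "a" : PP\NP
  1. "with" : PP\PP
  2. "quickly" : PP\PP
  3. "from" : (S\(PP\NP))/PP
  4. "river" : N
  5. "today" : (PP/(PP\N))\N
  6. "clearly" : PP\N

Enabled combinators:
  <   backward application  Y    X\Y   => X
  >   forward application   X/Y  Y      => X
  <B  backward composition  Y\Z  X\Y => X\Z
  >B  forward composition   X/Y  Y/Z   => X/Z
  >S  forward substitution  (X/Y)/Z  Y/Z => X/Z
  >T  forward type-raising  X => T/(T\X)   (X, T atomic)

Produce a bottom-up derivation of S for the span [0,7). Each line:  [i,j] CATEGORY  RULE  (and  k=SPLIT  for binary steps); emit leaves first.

[0,1] PP\NP  lex  "a"
[1,2] PP\PP  lex  "with"
[0,2] PP\NP  <B  k=1
[2,3] PP\PP  lex  "quickly"
[0,3] PP\NP  <B  k=2
[3,4] (S\(PP\NP))/PP  lex  "from"
[4,5] N  lex  "river"
[5,6] (PP/(PP\N))\N  lex  "today"
[4,6] PP/(PP\N)  <  k=5
[6,7] PP\N  lex  "clearly"
[4,7] PP  >  k=6
[3,7] S\(PP\NP)  >  k=4
[0,7] S  <  k=3

[0,7] S   <
  [0,3] PP\NP   <B
    [0,2] PP\NP   <B
      [0,1] "a" : PP\NP
      [1,2] "with" : PP\PP
    [2,3] "quickly" : PP\PP
  [3,7] S\(PP\NP)   >
    [3,4] "from" : (S\(PP\NP))/PP
    [4,7] PP   >
      [4,6] PP/(PP\N)   <
        [4,5] "river" : N
        [5,6] "today" : (PP/(PP\N))\N
      [6,7] "clearly" : PP\N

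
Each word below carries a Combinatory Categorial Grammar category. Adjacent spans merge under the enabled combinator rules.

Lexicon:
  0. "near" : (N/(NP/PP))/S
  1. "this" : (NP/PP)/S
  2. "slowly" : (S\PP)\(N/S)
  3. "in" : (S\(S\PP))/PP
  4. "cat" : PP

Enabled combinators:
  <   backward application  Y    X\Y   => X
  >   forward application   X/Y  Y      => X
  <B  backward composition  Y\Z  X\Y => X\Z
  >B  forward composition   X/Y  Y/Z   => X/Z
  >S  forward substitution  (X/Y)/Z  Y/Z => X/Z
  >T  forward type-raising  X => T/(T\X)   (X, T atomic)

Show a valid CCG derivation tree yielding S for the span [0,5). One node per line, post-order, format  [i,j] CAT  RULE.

[0,5] S   <
  [0,3] S\PP   <
    [0,2] N/S   >S
      [0,1] "near" : (N/(NP/PP))/S
      [1,2] "this" : (NP/PP)/S
    [2,3] "slowly" : (S\PP)\(N/S)
  [3,5] S\(S\PP)   >
    [3,4] "in" : (S\(S\PP))/PP
    [4,5] "cat" : PP

[0,1] (N/(NP/PP))/S  lex  "near"
[1,2] (NP/PP)/S  lex  "this"
[0,2] N/S  >S  k=1
[2,3] (S\PP)\(N/S)  lex  "slowly"
[0,3] S\PP  <  k=2
[3,4] (S\(S\PP))/PP  lex  "in"
[4,5] PP  lex  "cat"
[3,5] S\(S\PP)  >  k=4
[0,5] S  <  k=3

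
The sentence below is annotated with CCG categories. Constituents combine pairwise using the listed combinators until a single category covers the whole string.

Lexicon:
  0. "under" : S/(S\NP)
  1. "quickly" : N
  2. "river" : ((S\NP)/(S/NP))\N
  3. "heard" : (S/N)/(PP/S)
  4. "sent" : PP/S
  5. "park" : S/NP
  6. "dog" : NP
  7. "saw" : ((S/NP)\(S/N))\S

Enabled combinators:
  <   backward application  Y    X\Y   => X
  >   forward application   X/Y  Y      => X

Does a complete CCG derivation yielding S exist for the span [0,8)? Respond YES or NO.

YES

[0,8] S   >
  [0,1] "under" : S/(S\NP)
  [1,8] S\NP   >
    [1,3] (S\NP)/(S/NP)   <
      [1,2] "quickly" : N
      [2,3] "river" : ((S\NP)/(S/NP))\N
    [3,8] S/NP   <
      [3,5] S/N   >
        [3,4] "heard" : (S/N)/(PP/S)
        [4,5] "sent" : PP/S
      [5,8] (S/NP)\(S/N)   <
        [5,7] S   >
          [5,6] "park" : S/NP
          [6,7] "dog" : NP
        [7,8] "saw" : ((S/NP)\(S/N))\S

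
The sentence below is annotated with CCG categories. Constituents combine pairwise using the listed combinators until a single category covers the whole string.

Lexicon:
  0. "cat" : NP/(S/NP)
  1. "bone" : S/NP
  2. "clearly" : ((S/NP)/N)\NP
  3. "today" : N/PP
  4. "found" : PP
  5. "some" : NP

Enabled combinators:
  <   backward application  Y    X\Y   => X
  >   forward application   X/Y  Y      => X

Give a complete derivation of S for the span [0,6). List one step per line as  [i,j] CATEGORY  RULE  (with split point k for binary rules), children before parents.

[0,6] S   >
  [0,5] S/NP   >
    [0,3] (S/NP)/N   <
      [0,2] NP   >
        [0,1] "cat" : NP/(S/NP)
        [1,2] "bone" : S/NP
      [2,3] "clearly" : ((S/NP)/N)\NP
    [3,5] N   >
      [3,4] "today" : N/PP
      [4,5] "found" : PP
  [5,6] "some" : NP

[0,1] NP/(S/NP)  lex  "cat"
[1,2] S/NP  lex  "bone"
[0,2] NP  >  k=1
[2,3] ((S/NP)/N)\NP  lex  "clearly"
[0,3] (S/NP)/N  <  k=2
[3,4] N/PP  lex  "today"
[4,5] PP  lex  "found"
[3,5] N  >  k=4
[0,5] S/NP  >  k=3
[5,6] NP  lex  "some"
[0,6] S  >  k=5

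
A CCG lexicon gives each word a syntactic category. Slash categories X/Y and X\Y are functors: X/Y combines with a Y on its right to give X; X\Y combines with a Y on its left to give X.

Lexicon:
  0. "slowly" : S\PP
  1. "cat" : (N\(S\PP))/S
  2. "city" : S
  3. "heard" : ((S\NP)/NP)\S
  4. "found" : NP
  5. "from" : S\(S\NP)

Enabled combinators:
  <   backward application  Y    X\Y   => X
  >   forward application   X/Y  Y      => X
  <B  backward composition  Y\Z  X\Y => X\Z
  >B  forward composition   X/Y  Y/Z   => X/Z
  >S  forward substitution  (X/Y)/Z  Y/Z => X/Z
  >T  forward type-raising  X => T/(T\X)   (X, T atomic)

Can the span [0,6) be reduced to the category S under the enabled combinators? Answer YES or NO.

NO

S\PP (N\(S\PP))/S S ((S\NP)/NP)\S NP S\(S\NP)
CKY chart[0,6] = {N, N/(N\N), NP/(NP\N), PP/(PP\N), S/(S\N)}; S ∉ chart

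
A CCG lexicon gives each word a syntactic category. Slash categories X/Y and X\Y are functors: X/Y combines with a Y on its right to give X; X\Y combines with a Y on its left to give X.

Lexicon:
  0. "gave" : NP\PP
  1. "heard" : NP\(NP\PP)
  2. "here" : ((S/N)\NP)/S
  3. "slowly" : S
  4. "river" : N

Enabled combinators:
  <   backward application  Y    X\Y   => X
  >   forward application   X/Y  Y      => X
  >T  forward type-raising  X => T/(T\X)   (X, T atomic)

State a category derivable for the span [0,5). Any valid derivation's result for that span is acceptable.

S

[0,5] S   >
  [0,4] S/N   <
    [0,2] NP   <
      [0,1] "gave" : NP\PP
      [1,2] "heard" : NP\(NP\PP)
    [2,4] (S/N)\NP   >
      [2,3] "here" : ((S/N)\NP)/S
      [3,4] "slowly" : S
  [4,5] "river" : N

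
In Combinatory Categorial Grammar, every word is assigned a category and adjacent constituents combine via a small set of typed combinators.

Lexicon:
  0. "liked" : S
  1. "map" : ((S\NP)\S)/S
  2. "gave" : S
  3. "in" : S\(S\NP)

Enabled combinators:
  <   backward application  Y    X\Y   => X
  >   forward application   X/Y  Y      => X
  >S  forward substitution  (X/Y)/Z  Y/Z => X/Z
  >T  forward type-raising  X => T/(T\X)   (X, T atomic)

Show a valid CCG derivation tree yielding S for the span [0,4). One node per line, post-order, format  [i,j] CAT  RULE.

[0,1] S  lex  "liked"
[1,2] ((S\NP)\S)/S  lex  "map"
[2,3] S  lex  "gave"
[1,3] (S\NP)\S  >  k=2
[0,3] S\NP  <  k=1
[3,4] S\(S\NP)  lex  "in"
[0,4] S  <  k=3

[0,4] S   <
  [0,3] S\NP   <
    [0,1] "liked" : S
    [1,3] (S\NP)\S   >
      [1,2] "map" : ((S\NP)\S)/S
      [2,3] "gave" : S
  [3,4] "in" : S\(S\NP)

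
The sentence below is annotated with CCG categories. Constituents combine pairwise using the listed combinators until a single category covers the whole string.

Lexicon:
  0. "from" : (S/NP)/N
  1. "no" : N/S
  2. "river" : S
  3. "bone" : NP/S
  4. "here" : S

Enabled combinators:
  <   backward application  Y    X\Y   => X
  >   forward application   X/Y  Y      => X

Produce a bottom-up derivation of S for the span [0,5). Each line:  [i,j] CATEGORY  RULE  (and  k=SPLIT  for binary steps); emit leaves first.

[0,1] (S/NP)/N  lex  "from"
[1,2] N/S  lex  "no"
[2,3] S  lex  "river"
[1,3] N  >  k=2
[0,3] S/NP  >  k=1
[3,4] NP/S  lex  "bone"
[4,5] S  lex  "here"
[3,5] NP  >  k=4
[0,5] S  >  k=3

[0,5] S   >
  [0,3] S/NP   >
    [0,1] "from" : (S/NP)/N
    [1,3] N   >
      [1,2] "no" : N/S
      [2,3] "river" : S
  [3,5] NP   >
    [3,4] "bone" : NP/S
    [4,5] "here" : S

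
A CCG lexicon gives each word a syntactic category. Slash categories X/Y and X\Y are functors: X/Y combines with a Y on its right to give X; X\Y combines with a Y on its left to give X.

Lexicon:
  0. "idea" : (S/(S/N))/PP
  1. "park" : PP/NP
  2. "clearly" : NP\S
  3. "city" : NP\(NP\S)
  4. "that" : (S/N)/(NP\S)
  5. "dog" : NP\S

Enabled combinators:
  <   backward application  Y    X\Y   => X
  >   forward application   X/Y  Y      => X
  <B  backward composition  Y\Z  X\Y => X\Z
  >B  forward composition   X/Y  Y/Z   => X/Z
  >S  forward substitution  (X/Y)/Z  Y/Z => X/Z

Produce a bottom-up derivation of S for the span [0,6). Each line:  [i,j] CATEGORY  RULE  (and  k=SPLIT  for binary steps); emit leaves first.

[0,6] S   >
  [0,4] S/(S/N)   >
    [0,1] "idea" : (S/(S/N))/PP
    [1,4] PP   >
      [1,2] "park" : PP/NP
      [2,4] NP   <
        [2,3] "clearly" : NP\S
        [3,4] "city" : NP\(NP\S)
  [4,6] S/N   >
    [4,5] "that" : (S/N)/(NP\S)
    [5,6] "dog" : NP\S

[0,1] (S/(S/N))/PP  lex  "idea"
[1,2] PP/NP  lex  "park"
[2,3] NP\S  lex  "clearly"
[3,4] NP\(NP\S)  lex  "city"
[2,4] NP  <  k=3
[1,4] PP  >  k=2
[0,4] S/(S/N)  >  k=1
[4,5] (S/N)/(NP\S)  lex  "that"
[5,6] NP\S  lex  "dog"
[4,6] S/N  >  k=5
[0,6] S  >  k=4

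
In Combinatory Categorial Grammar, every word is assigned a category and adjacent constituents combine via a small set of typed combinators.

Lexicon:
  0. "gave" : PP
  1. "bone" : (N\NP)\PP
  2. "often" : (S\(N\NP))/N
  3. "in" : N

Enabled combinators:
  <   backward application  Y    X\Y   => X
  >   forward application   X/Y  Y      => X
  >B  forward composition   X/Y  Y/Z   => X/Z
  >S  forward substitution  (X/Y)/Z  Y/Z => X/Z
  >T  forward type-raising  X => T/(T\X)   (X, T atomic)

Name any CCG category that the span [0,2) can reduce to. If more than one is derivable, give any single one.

N\NP

[0,4] S   <
  [0,2] N\NP   <
    [0,1] "gave" : PP
    [1,2] "bone" : (N\NP)\PP
  [2,4] S\(N\NP)   >
    [2,3] "often" : (S\(N\NP))/N
    [3,4] "in" : N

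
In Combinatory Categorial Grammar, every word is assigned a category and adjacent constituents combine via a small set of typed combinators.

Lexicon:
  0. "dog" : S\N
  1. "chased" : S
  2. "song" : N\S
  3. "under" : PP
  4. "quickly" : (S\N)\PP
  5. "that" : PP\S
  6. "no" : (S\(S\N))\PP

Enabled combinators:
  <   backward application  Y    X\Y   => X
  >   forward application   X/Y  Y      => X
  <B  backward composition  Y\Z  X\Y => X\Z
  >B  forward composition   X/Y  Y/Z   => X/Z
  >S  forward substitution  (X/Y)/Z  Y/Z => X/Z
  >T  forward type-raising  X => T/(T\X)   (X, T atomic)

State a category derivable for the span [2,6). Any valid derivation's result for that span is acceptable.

PP\S

[0,7] S   <
  [0,1] "dog" : S\N
  [1,7] S\(S\N)   <
    [1,6] PP   <
      [1,2] "chased" : S
      [2,6] PP\S   <B
        [2,5] S\S   <B
          [2,3] "song" : N\S
          [3,5] S\N   <
            [3,4] "under" : PP
            [4,5] "quickly" : (S\N)\PP
        [5,6] "that" : PP\S
    [6,7] "no" : (S\(S\N))\PP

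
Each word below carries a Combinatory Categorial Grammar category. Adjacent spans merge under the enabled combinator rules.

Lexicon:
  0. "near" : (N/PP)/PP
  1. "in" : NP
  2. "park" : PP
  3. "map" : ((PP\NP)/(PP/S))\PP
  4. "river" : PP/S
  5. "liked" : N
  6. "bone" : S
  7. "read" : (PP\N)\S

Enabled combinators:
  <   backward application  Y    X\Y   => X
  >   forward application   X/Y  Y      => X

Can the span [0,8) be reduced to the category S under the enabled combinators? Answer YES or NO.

NO

(N/PP)/PP NP PP ((PP\NP)/(PP/S))\PP PP/S N S (PP\N)\S
CKY chart[0,8] = {N}; S ∉ chart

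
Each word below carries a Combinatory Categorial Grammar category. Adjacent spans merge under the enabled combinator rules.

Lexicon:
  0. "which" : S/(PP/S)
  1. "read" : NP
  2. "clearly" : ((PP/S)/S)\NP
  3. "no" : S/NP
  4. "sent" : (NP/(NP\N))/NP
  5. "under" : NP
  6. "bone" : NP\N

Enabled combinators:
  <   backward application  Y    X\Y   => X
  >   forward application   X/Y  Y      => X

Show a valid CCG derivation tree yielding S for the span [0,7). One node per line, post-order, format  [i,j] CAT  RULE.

[0,7] S   >
  [0,1] "which" : S/(PP/S)
  [1,7] PP/S   >
    [1,3] (PP/S)/S   <
      [1,2] "read" : NP
      [2,3] "clearly" : ((PP/S)/S)\NP
    [3,7] S   >
      [3,4] "no" : S/NP
      [4,7] NP   >
        [4,6] NP/(NP\N)   >
          [4,5] "sent" : (NP/(NP\N))/NP
          [5,6] "under" : NP
        [6,7] "bone" : NP\N

[0,1] S/(PP/S)  lex  "which"
[1,2] NP  lex  "read"
[2,3] ((PP/S)/S)\NP  lex  "clearly"
[1,3] (PP/S)/S  <  k=2
[3,4] S/NP  lex  "no"
[4,5] (NP/(NP\N))/NP  lex  "sent"
[5,6] NP  lex  "under"
[4,6] NP/(NP\N)  >  k=5
[6,7] NP\N  lex  "bone"
[4,7] NP  >  k=6
[3,7] S  >  k=4
[1,7] PP/S  >  k=3
[0,7] S  >  k=1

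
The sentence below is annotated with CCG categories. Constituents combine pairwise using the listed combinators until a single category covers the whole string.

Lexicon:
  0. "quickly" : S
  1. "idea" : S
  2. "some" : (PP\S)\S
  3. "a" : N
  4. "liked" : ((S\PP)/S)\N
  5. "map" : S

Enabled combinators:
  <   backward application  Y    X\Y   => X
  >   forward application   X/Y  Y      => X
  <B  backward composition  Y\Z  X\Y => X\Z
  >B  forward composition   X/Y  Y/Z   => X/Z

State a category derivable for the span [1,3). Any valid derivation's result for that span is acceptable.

PP\S

[0,6] S   <
  [0,3] PP   <
    [0,1] "quickly" : S
    [1,3] PP\S   <
      [1,2] "idea" : S
      [2,3] "some" : (PP\S)\S
  [3,6] S\PP   >
    [3,5] (S\PP)/S   <
      [3,4] "a" : N
      [4,5] "liked" : ((S\PP)/S)\N
    [5,6] "map" : S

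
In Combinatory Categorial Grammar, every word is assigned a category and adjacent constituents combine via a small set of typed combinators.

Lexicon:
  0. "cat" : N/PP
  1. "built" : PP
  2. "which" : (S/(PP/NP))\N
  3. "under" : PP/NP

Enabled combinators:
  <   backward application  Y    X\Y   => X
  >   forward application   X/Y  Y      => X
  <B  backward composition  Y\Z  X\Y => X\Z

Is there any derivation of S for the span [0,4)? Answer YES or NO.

YES

[0,4] S   >
  [0,3] S/(PP/NP)   <
    [0,2] N   >
      [0,1] "cat" : N/PP
      [1,2] "built" : PP
    [2,3] "which" : (S/(PP/NP))\N
  [3,4] "under" : PP/NP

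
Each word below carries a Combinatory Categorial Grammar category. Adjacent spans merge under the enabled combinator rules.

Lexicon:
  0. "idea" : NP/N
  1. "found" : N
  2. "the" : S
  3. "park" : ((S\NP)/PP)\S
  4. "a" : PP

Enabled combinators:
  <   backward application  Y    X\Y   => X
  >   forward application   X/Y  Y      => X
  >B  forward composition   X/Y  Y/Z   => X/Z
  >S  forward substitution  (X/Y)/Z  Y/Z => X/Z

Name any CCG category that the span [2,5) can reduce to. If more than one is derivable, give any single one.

S\NP

[0,5] S   <
  [0,2] NP   >
    [0,1] "idea" : NP/N
    [1,2] "found" : N
  [2,5] S\NP   >
    [2,4] (S\NP)/PP   <
      [2,3] "the" : S
      [3,4] "park" : ((S\NP)/PP)\S
    [4,5] "a" : PP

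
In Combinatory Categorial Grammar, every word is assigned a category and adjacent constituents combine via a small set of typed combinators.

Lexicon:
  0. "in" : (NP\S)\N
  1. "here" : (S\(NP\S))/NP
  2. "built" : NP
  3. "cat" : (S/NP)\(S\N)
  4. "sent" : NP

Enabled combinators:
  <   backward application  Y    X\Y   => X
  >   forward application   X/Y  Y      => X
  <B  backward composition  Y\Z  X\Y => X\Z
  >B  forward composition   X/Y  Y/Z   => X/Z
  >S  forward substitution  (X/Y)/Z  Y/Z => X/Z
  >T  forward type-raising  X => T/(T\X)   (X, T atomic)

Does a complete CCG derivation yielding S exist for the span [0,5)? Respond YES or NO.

[0,5] S   >
  [0,4] S/NP   <
    [0,3] S\N   <B
      [0,1] "in" : (NP\S)\N
      [1,3] S\(NP\S)   >
        [1,2] "here" : (S\(NP\S))/NP
        [2,3] "built" : NP
    [3,4] "cat" : (S/NP)\(S\N)
  [4,5] "sent" : NP

YES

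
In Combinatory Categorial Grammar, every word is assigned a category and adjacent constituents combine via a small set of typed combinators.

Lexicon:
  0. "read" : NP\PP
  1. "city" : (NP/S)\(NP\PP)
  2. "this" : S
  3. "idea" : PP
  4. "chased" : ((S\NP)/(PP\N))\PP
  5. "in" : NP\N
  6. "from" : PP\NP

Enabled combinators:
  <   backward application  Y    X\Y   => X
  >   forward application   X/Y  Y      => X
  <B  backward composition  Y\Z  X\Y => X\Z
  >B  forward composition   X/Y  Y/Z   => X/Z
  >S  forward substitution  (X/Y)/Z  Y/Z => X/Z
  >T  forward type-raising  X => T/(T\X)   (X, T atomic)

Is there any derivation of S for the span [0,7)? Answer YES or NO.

YES

[0,7] S   <
  [0,3] NP   >
    [0,2] NP/S   <
      [0,1] "read" : NP\PP
      [1,2] "city" : (NP/S)\(NP\PP)
    [2,3] "this" : S
  [3,7] S\NP   >
    [3,5] (S\NP)/(PP\N)   <
      [3,4] "idea" : PP
      [4,5] "chased" : ((S\NP)/(PP\N))\PP
    [5,7] PP\N   <B
      [5,6] "in" : NP\N
      [6,7] "from" : PP\NP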